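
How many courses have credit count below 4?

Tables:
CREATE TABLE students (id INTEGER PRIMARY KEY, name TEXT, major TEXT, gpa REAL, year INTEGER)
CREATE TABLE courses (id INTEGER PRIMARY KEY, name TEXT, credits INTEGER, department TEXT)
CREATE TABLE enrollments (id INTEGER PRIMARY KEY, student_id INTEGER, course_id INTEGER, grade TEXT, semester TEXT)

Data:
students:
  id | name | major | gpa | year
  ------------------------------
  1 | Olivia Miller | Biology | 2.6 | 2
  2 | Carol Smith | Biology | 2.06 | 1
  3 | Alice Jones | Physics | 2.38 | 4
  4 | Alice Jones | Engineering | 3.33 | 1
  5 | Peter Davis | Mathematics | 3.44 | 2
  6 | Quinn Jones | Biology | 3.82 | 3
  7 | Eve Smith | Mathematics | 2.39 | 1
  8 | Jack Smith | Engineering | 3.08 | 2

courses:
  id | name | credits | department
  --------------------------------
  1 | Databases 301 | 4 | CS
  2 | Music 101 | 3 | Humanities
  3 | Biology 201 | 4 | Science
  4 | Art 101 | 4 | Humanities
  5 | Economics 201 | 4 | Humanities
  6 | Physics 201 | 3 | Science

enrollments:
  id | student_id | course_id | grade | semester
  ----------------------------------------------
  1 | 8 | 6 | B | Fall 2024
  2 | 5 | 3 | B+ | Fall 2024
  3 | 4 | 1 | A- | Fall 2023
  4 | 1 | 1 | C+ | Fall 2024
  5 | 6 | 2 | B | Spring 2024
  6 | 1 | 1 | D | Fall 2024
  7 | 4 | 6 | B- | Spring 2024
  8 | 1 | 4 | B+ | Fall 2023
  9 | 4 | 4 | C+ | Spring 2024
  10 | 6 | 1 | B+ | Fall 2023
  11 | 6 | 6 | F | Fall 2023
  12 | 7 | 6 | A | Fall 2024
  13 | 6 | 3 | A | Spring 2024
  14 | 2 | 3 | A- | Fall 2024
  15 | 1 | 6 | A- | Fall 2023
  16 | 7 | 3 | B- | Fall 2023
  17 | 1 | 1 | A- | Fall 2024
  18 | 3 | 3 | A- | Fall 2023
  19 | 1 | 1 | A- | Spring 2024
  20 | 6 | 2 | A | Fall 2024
SELECT COUNT(*) FROM courses WHERE credits < 4

Execution result:
2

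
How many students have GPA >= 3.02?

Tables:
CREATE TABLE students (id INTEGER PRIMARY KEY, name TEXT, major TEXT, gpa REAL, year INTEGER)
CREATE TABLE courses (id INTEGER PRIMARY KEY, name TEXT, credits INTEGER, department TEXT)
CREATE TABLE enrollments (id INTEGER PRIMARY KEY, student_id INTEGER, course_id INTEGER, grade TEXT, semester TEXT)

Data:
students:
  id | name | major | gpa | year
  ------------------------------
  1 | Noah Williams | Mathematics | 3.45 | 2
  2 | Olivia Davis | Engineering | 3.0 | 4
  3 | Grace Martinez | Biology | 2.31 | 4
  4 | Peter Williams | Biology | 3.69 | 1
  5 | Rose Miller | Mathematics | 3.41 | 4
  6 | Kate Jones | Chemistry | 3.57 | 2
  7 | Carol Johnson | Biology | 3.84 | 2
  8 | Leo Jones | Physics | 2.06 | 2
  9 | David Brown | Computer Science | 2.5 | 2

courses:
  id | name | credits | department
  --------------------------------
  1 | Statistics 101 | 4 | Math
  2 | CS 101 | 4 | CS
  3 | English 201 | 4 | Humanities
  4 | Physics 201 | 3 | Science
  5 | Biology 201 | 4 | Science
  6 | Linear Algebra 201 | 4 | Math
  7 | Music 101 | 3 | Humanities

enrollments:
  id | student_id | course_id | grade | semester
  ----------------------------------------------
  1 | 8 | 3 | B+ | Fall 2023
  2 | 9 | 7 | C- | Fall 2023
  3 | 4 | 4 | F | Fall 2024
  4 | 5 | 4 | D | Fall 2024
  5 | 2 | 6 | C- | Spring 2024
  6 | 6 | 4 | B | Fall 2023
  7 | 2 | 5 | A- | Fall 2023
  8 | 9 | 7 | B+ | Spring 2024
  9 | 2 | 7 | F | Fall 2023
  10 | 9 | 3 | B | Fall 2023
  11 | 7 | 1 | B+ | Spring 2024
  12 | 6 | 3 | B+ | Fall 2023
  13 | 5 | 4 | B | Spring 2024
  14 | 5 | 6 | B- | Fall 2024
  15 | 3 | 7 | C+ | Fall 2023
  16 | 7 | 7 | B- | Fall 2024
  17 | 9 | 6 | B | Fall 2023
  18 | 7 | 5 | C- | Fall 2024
SELECT COUNT(*) FROM students WHERE gpa >= 3.02

Execution result:
5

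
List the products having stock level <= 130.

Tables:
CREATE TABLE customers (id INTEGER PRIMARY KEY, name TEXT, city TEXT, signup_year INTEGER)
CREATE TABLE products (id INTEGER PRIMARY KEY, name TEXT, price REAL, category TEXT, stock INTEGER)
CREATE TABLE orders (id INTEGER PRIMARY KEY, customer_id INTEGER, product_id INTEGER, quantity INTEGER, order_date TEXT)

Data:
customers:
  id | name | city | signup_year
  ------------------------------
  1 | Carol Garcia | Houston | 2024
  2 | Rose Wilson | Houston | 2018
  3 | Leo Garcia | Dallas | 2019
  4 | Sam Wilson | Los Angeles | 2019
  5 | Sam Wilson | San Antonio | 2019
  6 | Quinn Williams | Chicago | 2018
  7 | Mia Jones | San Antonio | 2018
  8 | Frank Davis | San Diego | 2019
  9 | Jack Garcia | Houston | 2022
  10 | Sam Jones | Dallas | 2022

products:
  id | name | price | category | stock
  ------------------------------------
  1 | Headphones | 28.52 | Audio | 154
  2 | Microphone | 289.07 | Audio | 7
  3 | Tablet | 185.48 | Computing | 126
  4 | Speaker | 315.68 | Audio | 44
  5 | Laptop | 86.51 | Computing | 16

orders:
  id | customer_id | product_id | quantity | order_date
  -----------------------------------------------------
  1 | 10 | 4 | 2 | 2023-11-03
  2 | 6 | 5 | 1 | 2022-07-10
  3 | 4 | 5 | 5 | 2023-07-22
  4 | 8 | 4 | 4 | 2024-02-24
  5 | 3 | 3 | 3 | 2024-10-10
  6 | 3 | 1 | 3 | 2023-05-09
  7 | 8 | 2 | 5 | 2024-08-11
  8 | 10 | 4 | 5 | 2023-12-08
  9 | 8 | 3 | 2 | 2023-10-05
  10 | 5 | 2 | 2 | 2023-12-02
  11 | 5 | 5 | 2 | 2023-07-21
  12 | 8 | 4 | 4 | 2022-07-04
SELECT name, stock FROM products WHERE stock <= 130

Execution result:
name | stock
Microphone | 7
Tablet | 126
Speaker | 44
Laptop | 16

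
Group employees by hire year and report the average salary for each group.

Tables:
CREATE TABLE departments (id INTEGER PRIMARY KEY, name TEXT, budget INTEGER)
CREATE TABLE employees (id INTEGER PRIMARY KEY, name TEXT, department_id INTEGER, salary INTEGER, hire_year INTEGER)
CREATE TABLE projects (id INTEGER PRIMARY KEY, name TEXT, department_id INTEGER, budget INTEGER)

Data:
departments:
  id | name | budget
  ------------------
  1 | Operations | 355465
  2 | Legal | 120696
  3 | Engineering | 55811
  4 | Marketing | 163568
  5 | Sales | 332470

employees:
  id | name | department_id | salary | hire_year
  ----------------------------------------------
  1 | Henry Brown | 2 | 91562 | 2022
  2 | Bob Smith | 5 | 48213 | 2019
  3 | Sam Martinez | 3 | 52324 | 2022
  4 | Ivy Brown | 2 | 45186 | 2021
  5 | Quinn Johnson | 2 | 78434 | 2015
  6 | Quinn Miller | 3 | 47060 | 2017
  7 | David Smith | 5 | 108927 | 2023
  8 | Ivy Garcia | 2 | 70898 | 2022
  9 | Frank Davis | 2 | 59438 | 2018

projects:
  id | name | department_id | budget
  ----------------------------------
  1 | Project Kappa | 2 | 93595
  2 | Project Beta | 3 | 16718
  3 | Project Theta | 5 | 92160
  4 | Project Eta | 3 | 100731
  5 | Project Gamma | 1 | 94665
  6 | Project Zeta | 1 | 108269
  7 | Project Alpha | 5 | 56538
SELECT hire_year, AVG(salary) AS avg_salary FROM employees GROUP BY hire_year

Execution result:
hire_year | avg_salary
2015 | 78434.00
2017 | 47060.00
2018 | 59438.00
2019 | 48213.00
2021 | 45186.00
2022 | 71594.67
2023 | 108927.00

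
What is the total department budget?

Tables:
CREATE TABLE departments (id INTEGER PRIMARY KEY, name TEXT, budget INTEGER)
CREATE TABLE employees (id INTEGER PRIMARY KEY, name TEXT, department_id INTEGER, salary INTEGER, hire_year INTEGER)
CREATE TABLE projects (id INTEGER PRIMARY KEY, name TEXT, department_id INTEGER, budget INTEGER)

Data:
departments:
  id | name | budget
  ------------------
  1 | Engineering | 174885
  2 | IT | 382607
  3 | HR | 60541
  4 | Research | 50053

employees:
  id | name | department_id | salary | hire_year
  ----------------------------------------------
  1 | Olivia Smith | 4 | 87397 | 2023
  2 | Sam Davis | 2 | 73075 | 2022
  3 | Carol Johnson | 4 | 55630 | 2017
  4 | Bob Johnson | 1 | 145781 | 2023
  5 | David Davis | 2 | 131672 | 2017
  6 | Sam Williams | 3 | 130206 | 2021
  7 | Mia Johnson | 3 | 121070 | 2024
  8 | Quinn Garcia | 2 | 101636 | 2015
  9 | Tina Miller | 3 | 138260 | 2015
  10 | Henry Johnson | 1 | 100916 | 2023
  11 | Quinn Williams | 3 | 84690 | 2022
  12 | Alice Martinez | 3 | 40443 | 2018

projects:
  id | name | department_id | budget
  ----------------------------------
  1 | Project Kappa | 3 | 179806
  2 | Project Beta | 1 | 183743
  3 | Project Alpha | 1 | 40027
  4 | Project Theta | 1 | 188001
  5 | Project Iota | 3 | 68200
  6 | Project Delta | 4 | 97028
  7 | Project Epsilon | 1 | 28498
SELECT SUM(budget) FROM departments

Execution result:
668086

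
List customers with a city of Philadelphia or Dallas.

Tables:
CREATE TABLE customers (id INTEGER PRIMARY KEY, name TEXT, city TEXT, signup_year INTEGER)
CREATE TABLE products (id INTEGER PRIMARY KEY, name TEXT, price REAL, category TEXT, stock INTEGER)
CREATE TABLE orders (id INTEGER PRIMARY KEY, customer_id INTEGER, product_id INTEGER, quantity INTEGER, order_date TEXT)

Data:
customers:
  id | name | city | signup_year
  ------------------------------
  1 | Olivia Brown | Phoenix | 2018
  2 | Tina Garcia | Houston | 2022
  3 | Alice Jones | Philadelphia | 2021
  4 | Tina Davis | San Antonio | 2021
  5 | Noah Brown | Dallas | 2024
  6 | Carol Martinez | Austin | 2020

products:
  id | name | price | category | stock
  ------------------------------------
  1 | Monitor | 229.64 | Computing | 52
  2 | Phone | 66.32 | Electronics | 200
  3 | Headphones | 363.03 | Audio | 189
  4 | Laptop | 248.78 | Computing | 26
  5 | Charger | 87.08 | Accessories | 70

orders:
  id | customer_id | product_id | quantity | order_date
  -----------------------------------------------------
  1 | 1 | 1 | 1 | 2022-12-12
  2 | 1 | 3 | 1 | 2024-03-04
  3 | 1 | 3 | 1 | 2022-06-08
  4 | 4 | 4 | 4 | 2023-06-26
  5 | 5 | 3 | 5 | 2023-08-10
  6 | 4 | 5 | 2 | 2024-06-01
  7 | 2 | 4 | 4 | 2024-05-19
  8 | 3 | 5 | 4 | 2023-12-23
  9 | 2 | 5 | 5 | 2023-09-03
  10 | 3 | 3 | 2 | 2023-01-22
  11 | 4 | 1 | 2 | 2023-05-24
SELECT name, city FROM customers WHERE city IN ('Philadelphia', 'Dallas')

Execution result:
name | city
Alice Jones | Philadelphia
Noah Brown | Dallas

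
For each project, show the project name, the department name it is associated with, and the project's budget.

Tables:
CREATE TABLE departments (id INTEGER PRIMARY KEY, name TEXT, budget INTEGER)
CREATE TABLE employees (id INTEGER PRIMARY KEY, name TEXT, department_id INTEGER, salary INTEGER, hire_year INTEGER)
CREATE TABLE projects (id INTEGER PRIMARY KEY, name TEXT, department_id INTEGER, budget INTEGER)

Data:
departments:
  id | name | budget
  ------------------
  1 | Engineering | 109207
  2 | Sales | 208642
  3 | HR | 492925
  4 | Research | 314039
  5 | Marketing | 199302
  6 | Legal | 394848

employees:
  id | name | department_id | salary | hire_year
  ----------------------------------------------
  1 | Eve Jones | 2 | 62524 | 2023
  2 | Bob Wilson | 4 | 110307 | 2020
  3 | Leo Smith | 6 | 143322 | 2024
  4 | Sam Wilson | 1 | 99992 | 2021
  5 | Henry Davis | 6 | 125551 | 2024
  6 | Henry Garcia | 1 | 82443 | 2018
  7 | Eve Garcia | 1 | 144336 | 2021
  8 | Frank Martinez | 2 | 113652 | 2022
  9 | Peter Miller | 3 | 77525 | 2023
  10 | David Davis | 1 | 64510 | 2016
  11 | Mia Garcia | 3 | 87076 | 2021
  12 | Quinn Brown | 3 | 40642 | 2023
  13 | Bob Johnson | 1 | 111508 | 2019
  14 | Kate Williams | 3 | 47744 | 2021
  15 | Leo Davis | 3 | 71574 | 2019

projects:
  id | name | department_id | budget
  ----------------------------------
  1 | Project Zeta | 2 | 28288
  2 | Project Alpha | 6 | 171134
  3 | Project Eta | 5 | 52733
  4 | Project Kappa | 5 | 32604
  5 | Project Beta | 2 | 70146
SELECT c.name, p.name AS department, c.budget FROM projects c JOIN departments p ON c.department_id = p.id

Execution result:
name | department | budget
Project Zeta | Sales | 28288
Project Alpha | Legal | 171134
Project Eta | Marketing | 52733
Project Kappa | Marketing | 32604
Project Beta | Sales | 70146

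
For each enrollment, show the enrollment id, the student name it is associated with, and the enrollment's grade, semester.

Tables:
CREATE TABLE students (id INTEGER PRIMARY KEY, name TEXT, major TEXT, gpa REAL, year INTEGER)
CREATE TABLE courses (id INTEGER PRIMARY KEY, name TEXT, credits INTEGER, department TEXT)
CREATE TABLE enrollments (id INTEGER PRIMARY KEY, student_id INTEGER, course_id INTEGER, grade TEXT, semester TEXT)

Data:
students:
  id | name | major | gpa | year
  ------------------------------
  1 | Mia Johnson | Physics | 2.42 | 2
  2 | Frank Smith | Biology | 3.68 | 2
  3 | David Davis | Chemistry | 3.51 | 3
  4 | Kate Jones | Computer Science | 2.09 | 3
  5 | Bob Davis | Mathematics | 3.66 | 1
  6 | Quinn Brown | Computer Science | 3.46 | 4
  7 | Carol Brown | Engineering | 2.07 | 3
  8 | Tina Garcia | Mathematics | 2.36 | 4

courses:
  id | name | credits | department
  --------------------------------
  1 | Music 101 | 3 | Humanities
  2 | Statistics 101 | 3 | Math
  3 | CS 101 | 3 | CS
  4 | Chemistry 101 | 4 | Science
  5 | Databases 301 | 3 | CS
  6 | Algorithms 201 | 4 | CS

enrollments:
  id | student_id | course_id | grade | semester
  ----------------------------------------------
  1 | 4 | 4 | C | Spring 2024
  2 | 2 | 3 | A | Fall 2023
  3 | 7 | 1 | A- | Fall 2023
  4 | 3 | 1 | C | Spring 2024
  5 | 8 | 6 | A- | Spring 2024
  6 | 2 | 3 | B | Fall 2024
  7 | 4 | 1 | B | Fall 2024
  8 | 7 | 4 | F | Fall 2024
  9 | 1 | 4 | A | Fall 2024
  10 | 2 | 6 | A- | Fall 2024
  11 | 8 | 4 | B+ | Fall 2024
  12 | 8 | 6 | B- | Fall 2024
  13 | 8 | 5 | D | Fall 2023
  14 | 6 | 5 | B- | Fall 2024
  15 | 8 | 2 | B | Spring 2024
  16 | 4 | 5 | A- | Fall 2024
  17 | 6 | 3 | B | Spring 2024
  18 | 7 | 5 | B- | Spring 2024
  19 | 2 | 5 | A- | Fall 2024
SELECT c.id, p.name AS student, c.grade, c.semester FROM enrollments c JOIN students p ON c.student_id = p.id

Execution result:
id | student | grade | semester
1 | Kate Jones | C | Spring 2024
2 | Frank Smith | A | Fall 2023
3 | Carol Brown | A- | Fall 2023
4 | David Davis | C | Spring 2024
5 | Tina Garcia | A- | Spring 2024
6 | Frank Smith | B | Fall 2024
7 | Kate Jones | B | Fall 2024
8 | Carol Brown | F | Fall 2024
9 | Mia Johnson | A | Fall 2024
10 | Frank Smith | A- | Fall 2024
11 | Tina Garcia | B+ | Fall 2024
12 | Tina Garcia | B- | Fall 2024
13 | Tina Garcia | D | Fall 2023
14 | Quinn Brown | B- | Fall 2024
15 | Tina Garcia | B | Spring 2024
16 | Kate Jones | A- | Fall 2024
17 | Quinn Brown | B | Spring 2024
18 | Carol Brown | B- | Spring 2024
19 | Frank Smith | A- | Fall 2024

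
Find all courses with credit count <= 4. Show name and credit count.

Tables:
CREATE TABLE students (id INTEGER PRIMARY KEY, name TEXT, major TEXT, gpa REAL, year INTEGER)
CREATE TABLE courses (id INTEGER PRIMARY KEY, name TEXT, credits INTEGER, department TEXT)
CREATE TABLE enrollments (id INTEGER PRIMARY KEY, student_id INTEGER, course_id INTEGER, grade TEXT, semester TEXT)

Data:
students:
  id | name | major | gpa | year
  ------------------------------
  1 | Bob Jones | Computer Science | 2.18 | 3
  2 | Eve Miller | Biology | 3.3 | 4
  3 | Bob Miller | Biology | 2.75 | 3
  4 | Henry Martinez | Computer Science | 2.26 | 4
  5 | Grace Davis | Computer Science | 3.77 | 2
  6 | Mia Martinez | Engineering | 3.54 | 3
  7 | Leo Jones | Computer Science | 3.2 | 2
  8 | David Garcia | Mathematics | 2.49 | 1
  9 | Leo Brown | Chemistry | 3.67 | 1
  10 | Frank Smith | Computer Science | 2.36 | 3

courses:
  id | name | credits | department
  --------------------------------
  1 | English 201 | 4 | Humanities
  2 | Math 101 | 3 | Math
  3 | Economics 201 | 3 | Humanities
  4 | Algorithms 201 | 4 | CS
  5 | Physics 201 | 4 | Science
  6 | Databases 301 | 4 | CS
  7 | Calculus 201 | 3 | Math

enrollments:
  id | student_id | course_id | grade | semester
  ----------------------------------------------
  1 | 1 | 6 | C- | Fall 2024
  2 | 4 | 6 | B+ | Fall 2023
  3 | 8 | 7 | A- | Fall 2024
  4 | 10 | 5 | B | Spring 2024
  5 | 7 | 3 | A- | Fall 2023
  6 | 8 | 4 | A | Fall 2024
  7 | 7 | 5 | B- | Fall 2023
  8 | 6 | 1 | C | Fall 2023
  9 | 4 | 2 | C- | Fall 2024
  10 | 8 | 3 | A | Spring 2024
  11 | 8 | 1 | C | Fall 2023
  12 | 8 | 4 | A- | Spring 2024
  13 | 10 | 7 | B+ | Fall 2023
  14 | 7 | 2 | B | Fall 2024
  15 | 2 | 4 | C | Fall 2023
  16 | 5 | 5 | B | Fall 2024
SELECT name, credits FROM courses WHERE credits <= 4

Execution result:
name | credits
English 201 | 4
Math 101 | 3
Economics 201 | 3
Algorithms 201 | 4
Physics 201 | 4
Databases 301 | 4
Calculus 201 | 3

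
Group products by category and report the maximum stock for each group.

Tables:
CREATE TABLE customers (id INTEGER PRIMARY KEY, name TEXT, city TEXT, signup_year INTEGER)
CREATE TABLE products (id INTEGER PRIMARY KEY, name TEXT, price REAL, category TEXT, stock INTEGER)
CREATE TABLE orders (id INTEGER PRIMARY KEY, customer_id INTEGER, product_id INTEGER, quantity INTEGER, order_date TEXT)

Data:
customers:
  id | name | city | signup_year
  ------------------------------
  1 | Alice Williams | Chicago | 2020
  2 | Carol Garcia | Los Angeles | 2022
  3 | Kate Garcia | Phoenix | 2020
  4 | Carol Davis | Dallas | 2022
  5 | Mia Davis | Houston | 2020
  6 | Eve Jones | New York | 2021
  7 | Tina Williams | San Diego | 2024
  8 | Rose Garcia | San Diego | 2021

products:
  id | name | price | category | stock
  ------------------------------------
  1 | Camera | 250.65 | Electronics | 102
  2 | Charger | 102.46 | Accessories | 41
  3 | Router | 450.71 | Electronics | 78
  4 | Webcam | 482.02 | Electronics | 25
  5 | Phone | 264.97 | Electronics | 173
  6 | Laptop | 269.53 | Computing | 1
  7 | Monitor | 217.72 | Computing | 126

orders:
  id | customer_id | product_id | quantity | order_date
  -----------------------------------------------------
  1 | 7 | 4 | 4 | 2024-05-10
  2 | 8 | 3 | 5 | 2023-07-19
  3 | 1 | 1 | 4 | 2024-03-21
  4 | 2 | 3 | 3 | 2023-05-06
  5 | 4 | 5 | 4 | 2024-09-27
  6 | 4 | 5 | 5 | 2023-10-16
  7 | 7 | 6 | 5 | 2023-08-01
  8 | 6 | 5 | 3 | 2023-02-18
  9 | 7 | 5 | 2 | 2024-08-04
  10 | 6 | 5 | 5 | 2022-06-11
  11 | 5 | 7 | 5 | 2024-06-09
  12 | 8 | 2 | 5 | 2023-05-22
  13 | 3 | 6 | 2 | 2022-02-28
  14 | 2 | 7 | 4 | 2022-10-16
SELECT category, MAX(stock) AS max_stock FROM products GROUP BY category

Execution result:
category | max_stock
Accessories | 41
Computing | 126
Electronics | 173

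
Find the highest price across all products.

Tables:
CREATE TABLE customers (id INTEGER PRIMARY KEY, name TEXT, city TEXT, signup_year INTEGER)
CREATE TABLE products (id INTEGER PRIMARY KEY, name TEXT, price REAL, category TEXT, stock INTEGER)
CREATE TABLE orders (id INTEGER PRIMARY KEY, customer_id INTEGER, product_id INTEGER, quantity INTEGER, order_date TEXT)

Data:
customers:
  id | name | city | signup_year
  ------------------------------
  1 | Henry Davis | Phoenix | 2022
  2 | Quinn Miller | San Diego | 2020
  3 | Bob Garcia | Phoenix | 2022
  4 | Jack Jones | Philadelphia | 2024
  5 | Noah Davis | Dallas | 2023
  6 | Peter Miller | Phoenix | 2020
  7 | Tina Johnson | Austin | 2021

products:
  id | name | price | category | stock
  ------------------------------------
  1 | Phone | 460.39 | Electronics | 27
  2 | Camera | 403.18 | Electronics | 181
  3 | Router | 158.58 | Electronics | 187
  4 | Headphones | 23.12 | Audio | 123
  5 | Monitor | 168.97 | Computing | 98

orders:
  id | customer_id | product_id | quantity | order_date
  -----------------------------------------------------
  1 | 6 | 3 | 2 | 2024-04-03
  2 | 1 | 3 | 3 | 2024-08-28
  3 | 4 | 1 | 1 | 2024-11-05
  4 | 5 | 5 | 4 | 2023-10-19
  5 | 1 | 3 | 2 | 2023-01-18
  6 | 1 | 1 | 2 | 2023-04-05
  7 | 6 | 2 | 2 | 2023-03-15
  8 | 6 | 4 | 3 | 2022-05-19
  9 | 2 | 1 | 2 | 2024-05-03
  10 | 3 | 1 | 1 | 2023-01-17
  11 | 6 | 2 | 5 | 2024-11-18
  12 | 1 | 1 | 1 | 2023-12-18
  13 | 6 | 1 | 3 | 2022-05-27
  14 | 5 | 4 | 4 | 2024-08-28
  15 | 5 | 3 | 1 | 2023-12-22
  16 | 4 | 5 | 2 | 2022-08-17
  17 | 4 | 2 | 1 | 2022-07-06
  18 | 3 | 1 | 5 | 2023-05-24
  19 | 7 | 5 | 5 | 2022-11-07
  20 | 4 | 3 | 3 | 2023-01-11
SELECT MAX(price) FROM products

Execution result:
460.39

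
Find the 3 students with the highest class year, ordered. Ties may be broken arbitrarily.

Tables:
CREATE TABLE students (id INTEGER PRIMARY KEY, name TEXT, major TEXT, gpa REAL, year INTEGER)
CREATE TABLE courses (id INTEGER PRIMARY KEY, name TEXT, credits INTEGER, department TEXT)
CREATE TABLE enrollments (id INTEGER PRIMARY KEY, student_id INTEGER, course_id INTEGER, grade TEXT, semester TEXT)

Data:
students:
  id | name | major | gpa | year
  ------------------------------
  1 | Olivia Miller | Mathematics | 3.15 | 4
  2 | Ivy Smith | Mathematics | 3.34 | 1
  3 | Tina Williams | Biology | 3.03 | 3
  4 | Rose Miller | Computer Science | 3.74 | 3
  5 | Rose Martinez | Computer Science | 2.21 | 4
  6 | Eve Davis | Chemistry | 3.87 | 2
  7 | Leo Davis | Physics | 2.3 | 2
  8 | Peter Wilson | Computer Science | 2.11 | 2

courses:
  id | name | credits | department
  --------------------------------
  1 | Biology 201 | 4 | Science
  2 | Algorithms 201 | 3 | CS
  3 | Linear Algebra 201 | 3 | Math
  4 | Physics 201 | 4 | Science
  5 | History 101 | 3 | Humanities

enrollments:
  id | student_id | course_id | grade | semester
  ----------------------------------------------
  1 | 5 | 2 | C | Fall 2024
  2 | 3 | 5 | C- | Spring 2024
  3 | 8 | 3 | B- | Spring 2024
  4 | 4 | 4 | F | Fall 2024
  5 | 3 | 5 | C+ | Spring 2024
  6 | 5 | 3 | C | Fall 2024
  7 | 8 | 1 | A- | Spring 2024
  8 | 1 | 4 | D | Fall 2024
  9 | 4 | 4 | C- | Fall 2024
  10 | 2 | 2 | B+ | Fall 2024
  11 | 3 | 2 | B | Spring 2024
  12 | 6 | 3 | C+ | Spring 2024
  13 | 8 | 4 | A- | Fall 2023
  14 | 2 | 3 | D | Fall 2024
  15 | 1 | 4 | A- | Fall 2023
SELECT name, year FROM students ORDER BY year DESC LIMIT 3

Execution result:
name | year
Olivia Miller | 4
Rose Martinez | 4
Tina Williams | 3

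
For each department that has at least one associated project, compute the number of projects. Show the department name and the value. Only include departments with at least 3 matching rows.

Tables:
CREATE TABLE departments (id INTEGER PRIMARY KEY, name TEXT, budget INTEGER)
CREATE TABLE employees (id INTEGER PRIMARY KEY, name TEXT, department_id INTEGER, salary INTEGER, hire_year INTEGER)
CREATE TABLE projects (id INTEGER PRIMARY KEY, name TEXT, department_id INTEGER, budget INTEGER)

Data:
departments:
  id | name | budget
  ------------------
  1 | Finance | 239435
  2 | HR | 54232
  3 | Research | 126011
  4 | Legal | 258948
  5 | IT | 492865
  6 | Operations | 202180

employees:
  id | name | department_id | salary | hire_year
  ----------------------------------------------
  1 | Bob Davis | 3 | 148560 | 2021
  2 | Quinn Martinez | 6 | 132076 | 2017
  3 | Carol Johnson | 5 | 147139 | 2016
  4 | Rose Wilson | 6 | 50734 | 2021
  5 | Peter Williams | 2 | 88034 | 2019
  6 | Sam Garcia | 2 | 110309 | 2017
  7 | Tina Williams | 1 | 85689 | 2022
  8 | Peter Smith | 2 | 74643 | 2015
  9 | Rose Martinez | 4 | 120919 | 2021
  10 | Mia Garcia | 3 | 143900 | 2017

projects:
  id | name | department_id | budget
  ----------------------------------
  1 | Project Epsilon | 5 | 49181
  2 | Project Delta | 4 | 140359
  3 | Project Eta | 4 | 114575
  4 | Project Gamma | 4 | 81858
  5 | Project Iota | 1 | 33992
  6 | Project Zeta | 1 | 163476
SELECT p.name, COUNT(*) AS n FROM projects c JOIN departments p ON c.department_id = p.id GROUP BY p.id, p.name HAVING COUNT(*) >= 3

Execution result:
name | n
Legal | 3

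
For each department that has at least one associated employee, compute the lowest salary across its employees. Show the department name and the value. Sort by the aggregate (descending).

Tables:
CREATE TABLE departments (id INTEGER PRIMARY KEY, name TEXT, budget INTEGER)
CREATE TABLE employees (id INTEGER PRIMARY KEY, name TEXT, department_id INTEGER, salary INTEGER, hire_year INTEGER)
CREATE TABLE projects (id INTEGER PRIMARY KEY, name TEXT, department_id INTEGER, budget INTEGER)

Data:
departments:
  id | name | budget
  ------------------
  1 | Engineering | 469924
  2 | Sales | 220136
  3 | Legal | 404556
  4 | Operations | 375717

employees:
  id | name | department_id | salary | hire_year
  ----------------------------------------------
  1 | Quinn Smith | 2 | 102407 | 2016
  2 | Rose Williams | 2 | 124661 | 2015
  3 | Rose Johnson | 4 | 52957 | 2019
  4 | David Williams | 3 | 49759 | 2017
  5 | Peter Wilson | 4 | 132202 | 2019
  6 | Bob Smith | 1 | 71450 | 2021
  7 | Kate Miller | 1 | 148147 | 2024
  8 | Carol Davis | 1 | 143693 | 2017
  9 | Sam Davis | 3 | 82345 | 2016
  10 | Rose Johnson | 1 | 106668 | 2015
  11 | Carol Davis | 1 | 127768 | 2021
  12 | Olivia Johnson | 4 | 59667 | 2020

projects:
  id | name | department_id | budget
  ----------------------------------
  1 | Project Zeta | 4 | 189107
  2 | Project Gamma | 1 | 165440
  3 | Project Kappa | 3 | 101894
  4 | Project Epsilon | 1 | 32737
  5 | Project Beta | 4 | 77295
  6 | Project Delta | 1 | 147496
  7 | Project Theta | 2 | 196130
SELECT p.name, MIN(c.salary) AS min_salary FROM employees c JOIN departments p ON c.department_id = p.id GROUP BY p.id, p.name ORDER BY min_salary DESC

Execution result:
name | min_salary
Sales | 102407
Engineering | 71450
Operations | 52957
Legal | 49759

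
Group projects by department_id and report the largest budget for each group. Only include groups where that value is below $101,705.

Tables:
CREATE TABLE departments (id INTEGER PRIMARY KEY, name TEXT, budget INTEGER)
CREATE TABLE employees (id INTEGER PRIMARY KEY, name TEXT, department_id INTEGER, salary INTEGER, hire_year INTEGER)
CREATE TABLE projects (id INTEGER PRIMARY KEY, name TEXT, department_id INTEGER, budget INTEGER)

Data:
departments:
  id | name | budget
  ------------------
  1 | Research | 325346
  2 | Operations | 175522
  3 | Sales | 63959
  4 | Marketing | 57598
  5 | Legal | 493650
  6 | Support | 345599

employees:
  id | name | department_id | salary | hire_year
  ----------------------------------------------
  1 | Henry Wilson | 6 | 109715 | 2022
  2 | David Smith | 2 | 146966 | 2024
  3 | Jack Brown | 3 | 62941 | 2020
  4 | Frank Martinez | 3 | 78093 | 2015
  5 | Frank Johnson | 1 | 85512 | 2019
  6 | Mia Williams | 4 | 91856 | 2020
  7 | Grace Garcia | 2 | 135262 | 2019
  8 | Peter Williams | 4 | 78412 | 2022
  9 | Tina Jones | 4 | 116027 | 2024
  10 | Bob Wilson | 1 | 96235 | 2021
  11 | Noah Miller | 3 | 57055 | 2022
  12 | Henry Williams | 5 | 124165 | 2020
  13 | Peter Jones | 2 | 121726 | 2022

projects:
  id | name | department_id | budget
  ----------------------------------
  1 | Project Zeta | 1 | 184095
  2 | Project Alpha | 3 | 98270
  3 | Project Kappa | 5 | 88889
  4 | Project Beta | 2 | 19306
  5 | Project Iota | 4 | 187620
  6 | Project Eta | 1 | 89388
SELECT department_id, MAX(budget) AS max_budget FROM projects GROUP BY department_id HAVING MAX(budget) < 101705

Execution result:
department_id | max_budget
2 | 19306
3 | 98270
5 | 88889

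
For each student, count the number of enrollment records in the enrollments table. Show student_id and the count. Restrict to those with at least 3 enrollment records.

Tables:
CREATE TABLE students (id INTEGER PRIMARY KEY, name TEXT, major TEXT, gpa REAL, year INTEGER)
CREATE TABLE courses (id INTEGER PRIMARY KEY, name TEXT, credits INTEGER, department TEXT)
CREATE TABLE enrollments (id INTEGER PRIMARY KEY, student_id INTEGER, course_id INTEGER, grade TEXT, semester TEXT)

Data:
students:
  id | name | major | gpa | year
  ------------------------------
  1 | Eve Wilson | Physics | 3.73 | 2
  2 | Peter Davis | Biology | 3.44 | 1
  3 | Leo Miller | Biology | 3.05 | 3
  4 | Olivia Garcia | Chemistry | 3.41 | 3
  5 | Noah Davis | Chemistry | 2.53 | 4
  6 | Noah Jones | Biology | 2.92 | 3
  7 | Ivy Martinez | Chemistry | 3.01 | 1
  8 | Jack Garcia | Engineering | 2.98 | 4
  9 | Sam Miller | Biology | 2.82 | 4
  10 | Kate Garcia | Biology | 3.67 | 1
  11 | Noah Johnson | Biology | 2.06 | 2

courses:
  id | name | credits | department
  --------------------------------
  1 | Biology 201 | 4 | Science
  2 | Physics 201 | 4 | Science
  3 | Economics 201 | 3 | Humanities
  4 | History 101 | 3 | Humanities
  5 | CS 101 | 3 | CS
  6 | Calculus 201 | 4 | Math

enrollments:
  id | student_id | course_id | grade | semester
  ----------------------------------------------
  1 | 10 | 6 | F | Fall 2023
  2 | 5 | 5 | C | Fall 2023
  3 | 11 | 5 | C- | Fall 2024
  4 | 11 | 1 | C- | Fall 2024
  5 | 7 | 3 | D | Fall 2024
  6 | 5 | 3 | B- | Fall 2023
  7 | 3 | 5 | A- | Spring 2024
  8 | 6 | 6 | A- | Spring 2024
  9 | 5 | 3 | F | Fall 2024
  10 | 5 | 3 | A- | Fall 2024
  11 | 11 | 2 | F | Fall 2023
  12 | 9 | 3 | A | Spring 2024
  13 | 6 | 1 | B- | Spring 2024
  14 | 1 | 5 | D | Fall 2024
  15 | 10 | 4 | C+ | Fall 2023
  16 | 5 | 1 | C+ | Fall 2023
SELECT student_id, COUNT(*) AS enrollment_count FROM enrollments GROUP BY student_id HAVING COUNT(*) >= 3

Execution result:
student_id | enrollment_count
5 | 5
11 | 3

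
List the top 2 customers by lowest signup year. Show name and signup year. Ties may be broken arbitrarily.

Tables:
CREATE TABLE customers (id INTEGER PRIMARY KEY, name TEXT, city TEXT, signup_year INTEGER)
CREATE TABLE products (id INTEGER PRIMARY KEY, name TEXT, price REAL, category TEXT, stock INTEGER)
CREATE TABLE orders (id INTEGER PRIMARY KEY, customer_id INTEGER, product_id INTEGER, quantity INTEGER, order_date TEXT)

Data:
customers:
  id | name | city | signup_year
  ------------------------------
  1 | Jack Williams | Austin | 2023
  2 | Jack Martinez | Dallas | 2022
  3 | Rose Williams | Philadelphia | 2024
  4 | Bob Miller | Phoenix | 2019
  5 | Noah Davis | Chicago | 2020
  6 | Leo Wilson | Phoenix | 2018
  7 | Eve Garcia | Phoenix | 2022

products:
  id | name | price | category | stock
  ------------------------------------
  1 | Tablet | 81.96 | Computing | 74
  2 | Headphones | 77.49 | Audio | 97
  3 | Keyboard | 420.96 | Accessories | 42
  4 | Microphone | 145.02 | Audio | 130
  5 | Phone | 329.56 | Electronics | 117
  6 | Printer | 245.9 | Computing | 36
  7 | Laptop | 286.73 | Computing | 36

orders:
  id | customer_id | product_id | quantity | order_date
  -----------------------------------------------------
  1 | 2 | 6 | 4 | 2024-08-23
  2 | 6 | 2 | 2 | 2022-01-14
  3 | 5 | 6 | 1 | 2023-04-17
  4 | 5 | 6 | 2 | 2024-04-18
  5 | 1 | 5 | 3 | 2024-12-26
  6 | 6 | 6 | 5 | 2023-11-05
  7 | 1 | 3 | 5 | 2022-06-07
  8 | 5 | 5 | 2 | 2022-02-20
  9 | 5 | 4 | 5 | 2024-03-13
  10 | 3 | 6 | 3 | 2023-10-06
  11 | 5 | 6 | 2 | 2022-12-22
SELECT name, signup_year FROM customers ORDER BY signup_year ASC LIMIT 2

Execution result:
name | signup_year
Leo Wilson | 2018
Bob Miller | 2019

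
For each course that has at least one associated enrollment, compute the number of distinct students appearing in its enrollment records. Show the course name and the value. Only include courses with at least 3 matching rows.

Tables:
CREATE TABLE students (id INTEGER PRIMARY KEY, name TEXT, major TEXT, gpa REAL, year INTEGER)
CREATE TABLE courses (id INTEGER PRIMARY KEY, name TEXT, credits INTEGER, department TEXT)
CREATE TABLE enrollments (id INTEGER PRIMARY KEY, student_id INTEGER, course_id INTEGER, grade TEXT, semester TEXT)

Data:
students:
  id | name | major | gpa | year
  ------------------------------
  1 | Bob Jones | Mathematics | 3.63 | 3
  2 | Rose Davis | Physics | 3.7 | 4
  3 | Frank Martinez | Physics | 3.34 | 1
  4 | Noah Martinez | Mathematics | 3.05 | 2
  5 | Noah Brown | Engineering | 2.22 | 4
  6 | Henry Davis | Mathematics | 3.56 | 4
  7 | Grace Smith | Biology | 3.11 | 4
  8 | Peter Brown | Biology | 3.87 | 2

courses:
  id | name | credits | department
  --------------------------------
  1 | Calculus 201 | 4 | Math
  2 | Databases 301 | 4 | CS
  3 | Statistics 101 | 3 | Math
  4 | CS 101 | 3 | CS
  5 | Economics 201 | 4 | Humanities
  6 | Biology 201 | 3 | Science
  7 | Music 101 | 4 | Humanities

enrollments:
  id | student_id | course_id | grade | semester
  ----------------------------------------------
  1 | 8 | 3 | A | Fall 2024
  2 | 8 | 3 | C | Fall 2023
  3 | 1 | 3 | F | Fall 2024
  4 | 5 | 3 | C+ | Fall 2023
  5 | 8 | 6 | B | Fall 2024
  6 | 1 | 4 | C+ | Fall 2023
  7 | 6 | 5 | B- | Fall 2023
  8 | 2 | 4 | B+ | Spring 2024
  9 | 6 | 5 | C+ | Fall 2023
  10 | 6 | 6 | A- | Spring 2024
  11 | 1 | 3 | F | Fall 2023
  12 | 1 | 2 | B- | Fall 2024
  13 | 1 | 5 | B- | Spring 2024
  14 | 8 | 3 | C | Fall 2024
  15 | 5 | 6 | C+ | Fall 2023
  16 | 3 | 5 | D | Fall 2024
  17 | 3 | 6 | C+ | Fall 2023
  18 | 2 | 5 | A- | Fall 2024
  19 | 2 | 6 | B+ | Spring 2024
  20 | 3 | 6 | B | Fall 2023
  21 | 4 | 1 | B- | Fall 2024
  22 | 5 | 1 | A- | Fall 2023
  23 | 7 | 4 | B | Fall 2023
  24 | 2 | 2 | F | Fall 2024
SELECT p.name, COUNT(DISTINCT c.student_id) AS distinct_student_count FROM enrollments c JOIN courses p ON c.course_id = p.id GROUP BY p.id, p.name HAVING COUNT(*) >= 3

Execution result:
name | distinct_student_count
Statistics 101 | 3
CS 101 | 3
Economics 201 | 4
Biology 201 | 5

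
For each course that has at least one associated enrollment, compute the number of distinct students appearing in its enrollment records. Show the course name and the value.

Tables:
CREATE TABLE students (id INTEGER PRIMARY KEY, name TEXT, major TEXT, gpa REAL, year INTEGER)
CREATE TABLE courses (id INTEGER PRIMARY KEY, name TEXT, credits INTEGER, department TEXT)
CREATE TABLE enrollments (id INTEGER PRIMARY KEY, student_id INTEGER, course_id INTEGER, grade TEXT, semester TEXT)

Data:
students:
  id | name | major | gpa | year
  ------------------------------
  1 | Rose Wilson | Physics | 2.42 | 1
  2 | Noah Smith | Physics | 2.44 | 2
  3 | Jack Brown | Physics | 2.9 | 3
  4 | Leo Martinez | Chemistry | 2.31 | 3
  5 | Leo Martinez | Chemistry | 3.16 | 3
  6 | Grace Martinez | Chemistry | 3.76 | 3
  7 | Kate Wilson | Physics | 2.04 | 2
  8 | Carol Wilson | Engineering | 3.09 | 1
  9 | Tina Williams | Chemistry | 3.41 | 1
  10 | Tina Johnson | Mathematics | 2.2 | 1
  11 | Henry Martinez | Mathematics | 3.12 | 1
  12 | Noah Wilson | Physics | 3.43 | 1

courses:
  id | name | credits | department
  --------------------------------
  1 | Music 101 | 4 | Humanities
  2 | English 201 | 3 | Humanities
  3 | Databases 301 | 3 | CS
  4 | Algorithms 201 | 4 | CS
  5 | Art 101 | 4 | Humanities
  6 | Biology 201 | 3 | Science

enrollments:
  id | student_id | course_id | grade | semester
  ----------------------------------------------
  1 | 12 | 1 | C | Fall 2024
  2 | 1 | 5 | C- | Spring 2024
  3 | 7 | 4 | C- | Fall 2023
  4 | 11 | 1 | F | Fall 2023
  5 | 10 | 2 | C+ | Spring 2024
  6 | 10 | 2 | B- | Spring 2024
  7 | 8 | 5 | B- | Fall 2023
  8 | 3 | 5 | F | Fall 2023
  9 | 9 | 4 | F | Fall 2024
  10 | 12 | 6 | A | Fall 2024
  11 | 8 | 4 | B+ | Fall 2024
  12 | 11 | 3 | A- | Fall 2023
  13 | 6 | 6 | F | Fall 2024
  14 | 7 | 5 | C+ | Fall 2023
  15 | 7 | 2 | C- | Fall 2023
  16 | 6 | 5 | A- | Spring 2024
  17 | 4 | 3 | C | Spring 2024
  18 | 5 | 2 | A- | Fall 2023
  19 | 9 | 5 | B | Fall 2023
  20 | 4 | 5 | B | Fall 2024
SELECT p.name, COUNT(DISTINCT c.student_id) AS distinct_student_count FROM enrollments c JOIN courses p ON c.course_id = p.id GROUP BY p.id, p.name

Execution result:
name | distinct_student_count
Music 101 | 2
English 201 | 3
Databases 301 | 2
Algorithms 201 | 3
Art 101 | 7
Biology 201 | 2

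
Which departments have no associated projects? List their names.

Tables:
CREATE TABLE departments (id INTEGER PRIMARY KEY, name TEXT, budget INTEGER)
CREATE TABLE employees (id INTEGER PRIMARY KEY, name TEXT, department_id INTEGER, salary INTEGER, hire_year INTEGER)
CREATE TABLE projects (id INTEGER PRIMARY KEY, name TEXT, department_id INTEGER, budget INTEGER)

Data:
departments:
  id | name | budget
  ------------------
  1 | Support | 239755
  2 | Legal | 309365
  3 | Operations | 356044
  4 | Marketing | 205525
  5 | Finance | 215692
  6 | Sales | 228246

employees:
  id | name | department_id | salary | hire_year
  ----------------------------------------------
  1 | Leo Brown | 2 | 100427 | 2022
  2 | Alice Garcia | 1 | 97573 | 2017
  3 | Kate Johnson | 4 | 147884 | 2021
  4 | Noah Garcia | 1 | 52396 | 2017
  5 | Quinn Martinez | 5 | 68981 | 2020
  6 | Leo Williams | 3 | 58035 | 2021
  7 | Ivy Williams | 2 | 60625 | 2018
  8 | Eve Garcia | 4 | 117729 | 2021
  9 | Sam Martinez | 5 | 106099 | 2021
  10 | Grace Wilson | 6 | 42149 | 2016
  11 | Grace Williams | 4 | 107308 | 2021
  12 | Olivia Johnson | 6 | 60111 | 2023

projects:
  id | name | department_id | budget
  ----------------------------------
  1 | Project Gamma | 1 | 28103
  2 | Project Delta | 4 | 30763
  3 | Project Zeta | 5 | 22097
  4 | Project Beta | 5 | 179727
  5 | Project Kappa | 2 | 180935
SELECT p.name FROM departments p LEFT JOIN projects c ON c.department_id = p.id WHERE c.id IS NULL

Execution result:
name
Operations
Sales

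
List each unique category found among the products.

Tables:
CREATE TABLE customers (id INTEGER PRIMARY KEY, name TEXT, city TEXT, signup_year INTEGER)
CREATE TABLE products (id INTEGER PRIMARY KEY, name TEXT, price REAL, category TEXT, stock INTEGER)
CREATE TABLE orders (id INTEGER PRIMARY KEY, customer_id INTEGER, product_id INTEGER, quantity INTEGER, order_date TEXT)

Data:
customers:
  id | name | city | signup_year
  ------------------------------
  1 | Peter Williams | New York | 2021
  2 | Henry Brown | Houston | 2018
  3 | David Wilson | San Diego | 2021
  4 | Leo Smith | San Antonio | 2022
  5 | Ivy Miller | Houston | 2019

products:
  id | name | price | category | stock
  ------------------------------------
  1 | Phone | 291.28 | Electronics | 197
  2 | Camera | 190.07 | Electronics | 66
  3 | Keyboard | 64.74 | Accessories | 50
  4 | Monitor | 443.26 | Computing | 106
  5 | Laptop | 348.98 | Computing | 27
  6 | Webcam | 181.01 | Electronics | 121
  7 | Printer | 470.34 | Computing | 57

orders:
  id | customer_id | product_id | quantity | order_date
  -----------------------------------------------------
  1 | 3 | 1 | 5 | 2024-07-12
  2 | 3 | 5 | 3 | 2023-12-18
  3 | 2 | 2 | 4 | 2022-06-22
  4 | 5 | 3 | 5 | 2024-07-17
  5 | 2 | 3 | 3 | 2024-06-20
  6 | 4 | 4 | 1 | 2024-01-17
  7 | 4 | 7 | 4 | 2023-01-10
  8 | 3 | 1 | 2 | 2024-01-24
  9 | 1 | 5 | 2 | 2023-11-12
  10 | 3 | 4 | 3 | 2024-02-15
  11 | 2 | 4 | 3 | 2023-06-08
SELECT DISTINCT category FROM products

Execution result:
category
Electronics
Accessories
Computing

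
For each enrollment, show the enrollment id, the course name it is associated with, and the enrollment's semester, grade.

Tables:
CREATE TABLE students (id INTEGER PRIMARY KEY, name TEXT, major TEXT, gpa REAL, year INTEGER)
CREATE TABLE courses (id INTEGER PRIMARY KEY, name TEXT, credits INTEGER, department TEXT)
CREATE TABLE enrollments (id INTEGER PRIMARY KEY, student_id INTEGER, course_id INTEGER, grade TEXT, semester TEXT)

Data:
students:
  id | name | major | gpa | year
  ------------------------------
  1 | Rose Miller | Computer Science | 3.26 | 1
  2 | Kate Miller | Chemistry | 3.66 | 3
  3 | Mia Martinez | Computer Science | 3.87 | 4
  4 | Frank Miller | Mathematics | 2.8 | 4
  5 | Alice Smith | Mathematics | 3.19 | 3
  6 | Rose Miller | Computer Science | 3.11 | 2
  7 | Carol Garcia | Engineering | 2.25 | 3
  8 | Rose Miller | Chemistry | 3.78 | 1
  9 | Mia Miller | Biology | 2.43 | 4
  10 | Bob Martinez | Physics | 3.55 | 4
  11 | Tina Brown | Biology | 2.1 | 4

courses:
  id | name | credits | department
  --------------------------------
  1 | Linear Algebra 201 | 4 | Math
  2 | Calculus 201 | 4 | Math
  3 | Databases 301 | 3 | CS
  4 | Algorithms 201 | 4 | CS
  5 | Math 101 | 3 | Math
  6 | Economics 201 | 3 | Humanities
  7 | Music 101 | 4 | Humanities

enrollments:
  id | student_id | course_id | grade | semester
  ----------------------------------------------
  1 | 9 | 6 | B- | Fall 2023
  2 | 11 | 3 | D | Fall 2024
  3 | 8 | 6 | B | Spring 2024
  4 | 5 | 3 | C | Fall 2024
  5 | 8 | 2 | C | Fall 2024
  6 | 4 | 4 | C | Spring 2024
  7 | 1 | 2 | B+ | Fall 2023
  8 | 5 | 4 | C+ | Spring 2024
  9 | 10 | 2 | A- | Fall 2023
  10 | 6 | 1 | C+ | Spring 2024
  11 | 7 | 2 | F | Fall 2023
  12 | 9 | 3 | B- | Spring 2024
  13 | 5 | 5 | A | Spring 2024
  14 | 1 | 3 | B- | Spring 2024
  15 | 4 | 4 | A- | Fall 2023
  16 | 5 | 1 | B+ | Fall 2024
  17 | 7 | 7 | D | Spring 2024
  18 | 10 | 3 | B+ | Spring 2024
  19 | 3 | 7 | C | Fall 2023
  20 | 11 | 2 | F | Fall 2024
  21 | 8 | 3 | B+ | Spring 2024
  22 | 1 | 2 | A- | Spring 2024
SELECT c.id, p.name AS course, c.semester, c.grade FROM enrollments c JOIN courses p ON c.course_id = p.id

Execution result:
id | course | semester | grade
1 | Economics 201 | Fall 2023 | B-
2 | Databases 301 | Fall 2024 | D
3 | Economics 201 | Spring 2024 | B
4 | Databases 301 | Fall 2024 | C
5 | Calculus 201 | Fall 2024 | C
6 | Algorithms 201 | Spring 2024 | C
7 | Calculus 201 | Fall 2023 | B+
8 | Algorithms 201 | Spring 2024 | C+
9 | Calculus 201 | Fall 2023 | A-
10 | Linear Algebra 201 | Spring 2024 | C+
11 | Calculus 201 | Fall 2023 | F
12 | Databases 301 | Spring 2024 | B-
13 | Math 101 | Spring 2024 | A
14 | Databases 301 | Spring 2024 | B-
15 | Algorithms 201 | Fall 2023 | A-
16 | Linear Algebra 201 | Fall 2024 | B+
17 | Music 101 | Spring 2024 | D
18 | Databases 301 | Spring 2024 | B+
19 | Music 101 | Fall 2023 | C
20 | Calculus 201 | Fall 2024 | F
21 | Databases 301 | Spring 2024 | B+
22 | Calculus 201 | Spring 2024 | A-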